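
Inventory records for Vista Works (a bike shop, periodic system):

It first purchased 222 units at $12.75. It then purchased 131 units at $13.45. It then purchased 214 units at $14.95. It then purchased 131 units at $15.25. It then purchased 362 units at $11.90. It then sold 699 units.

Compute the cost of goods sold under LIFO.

Sale 1 (699) [LIFO — newest first]: 362 @ $11.90 + 131 @ $15.25 + 206 @ $14.95 = $9,385.25
Ending inventory: 222 @ $12.75 + 131 @ $13.45 + 8 @ $14.95 = $4,712.05

COGS = $9,385.25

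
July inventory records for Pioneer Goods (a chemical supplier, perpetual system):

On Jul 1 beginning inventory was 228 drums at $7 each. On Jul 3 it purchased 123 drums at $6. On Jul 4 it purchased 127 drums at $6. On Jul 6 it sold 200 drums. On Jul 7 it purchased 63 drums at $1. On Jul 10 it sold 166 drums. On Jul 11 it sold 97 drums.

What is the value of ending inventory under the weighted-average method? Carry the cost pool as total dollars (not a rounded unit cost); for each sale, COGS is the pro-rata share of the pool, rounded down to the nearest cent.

After Jul 1: 228 on hand, pool $1,596.00 (≈ $7.0000 each)
After Jul 3: 351 on hand, pool $2,334.00 (≈ $6.6496 each)
After Jul 4: 478 on hand, pool $3,096.00 (≈ $6.4770 each)
Jul 6, sell 200: 200/478 × $3,096.00 → $1,295.39
After Jul 7: 341 on hand, pool $1,863.61 (≈ $5.4651 each)
Jul 10, sell 166: 166/341 × $1,863.61 → $907.21
Jul 11, sell 97: 97/175 × $956.40 → $530.11
Total COGS = $1,295.39 + $907.21 + $530.11 = $2,732.71
Ending inventory (cost pool remaining) = $426.29

Ending inventory = $426.29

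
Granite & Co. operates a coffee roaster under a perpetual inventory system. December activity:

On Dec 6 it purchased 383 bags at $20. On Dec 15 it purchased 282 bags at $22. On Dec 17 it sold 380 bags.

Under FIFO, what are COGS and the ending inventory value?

COGS = $7,600; ending inventory = $6,264

Dec 17, 380 sold [FIFO — oldest first]: 380 @ $20 = $7,600
Ending inventory: 3 @ $20 + 282 @ $22 = $6,264
Check: goods available $13,864 = COGS $7,600 + ending $6,264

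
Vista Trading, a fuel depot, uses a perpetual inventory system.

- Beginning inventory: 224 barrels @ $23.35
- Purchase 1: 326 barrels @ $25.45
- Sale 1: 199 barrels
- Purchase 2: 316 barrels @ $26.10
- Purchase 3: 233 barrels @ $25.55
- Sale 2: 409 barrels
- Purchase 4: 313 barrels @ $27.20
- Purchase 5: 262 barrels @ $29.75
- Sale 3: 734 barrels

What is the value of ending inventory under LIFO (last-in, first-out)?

Sale 1 (199) [LIFO — newest first]: 199 @ $25.45 = $5,064.55
Sale 2 (409) [LIFO — newest first]: 233 @ $25.55 + 176 @ $26.10 = $10,546.75
Sale 3 (734) [LIFO — newest first]: 262 @ $29.75 + 313 @ $27.20 + 140 @ $26.10 + 19 @ $25.45 = $20,445.65
Total COGS = $5,064.55 + $10,546.75 + $20,445.65 = $36,056.95
Ending inventory: 224 @ $23.35 + 108 @ $25.45 = $7,979.00
Check: goods available $44,035.95 = COGS $36,056.95 + ending $7,979.00

Ending inventory = $7,979.00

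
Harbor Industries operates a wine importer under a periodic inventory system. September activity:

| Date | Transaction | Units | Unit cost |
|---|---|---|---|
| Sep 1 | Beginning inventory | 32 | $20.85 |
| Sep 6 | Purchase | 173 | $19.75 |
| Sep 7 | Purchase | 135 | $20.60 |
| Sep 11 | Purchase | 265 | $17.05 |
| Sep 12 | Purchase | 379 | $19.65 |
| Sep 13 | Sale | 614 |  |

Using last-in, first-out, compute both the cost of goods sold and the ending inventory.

COGS = $11,454.10; ending inventory = $7,376.45

Sep 13, 614 sold [LIFO — newest first]: 379 @ $19.65 + 235 @ $17.05 = $11,454.10
Ending inventory: 32 @ $20.85 + 173 @ $19.75 + 135 @ $20.60 + 30 @ $17.05 = $7,376.45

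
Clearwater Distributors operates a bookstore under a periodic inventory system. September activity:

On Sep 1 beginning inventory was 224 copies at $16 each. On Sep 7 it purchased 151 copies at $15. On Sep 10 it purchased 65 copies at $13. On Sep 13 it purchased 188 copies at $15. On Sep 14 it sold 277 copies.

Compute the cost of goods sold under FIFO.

COGS = $4,379

Sep 14, 277 sold [FIFO — oldest first]: 224 @ $16 + 53 @ $15 = $4,379
Ending inventory: 98 @ $15 + 65 @ $13 + 188 @ $15 = $5,135
Check: goods available $9,514 = COGS $4,379 + ending $5,135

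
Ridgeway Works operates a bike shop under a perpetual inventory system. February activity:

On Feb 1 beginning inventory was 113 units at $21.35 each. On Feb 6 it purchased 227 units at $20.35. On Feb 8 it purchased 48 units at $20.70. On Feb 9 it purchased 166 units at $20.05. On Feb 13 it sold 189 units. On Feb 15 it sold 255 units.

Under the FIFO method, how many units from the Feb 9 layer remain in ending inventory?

110

Feb 13, 189 sold [FIFO — oldest first]: 113 @ $21.35 + 76 @ $20.35 = $3,959.15
Feb 15, 255 sold [FIFO — oldest first]: 151 @ $20.35 + 48 @ $20.70 + 56 @ $20.05 = $5,189.25
Total COGS = $3,959.15 + $5,189.25 = $9,148.40
Ending inventory: 110 @ $20.05 = $2,205.50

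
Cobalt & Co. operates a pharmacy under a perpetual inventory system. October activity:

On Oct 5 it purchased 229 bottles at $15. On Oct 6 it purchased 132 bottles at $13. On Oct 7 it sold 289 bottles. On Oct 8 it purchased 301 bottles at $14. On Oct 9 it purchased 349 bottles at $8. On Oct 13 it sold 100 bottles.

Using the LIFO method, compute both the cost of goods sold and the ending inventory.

COGS = $4,871; ending inventory = $7,286

Oct 7, 289 sold [LIFO — newest first]: 132 @ $13 + 157 @ $15 = $4,071
Oct 13, 100 sold [LIFO — newest first]: 100 @ $8 = $800
Total COGS = $4,071 + $800 = $4,871
Ending inventory: 72 @ $15 + 301 @ $14 + 249 @ $8 = $7,286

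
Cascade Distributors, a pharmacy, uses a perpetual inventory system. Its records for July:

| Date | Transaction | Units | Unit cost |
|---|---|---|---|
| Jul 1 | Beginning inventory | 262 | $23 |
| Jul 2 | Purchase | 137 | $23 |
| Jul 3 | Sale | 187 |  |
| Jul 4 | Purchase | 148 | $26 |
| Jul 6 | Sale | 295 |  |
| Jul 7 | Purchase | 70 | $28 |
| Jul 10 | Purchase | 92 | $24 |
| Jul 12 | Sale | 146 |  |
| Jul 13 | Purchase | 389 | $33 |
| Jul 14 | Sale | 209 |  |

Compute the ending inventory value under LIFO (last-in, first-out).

Jul 3, 187 sold [LIFO — newest first]: 137 @ $23 + 50 @ $23 = $4,301
Jul 6, 295 sold [LIFO — newest first]: 148 @ $26 + 147 @ $23 = $7,229
Jul 12, 146 sold [LIFO — newest first]: 92 @ $24 + 54 @ $28 = $3,720
Jul 14, 209 sold [LIFO — newest first]: 209 @ $33 = $6,897
Total COGS = $4,301 + $7,229 + $3,720 + $6,897 = $22,147
Ending inventory: 65 @ $23 + 16 @ $28 + 180 @ $33 = $7,883

Ending inventory = $7,883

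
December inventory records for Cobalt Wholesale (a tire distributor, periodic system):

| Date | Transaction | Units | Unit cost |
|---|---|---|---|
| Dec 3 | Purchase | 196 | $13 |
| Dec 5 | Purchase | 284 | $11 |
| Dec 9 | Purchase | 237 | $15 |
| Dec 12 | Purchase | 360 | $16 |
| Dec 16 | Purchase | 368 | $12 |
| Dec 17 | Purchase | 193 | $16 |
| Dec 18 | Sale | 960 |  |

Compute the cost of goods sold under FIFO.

COGS = $13,115

Dec 18, 960 sold [FIFO — oldest first]: 196 @ $13 + 284 @ $11 + 237 @ $15 + 243 @ $16 = $13,115
Ending inventory: 117 @ $16 + 368 @ $12 + 193 @ $16 = $9,376
Check: goods available $22,491 = COGS $13,115 + ending $9,376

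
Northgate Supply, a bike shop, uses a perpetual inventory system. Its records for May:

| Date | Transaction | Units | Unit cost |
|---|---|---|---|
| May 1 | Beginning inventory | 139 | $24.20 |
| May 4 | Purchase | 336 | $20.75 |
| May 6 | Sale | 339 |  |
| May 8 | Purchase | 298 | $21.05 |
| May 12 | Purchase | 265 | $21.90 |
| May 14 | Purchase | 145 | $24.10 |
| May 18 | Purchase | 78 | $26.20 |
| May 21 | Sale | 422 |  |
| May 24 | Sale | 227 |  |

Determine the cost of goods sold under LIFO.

COGS = $21,775.25

May 6, 339 sold [LIFO — newest first]: 336 @ $20.75 + 3 @ $24.20 = $7,044.60
May 21, 422 sold [LIFO — newest first]: 78 @ $26.20 + 145 @ $24.10 + 199 @ $21.90 = $9,896.20
May 24, 227 sold [LIFO — newest first]: 66 @ $21.90 + 161 @ $21.05 = $4,834.45
Total COGS = $7,044.60 + $9,896.20 + $4,834.45 = $21,775.25
Ending inventory: 136 @ $24.20 + 137 @ $21.05 = $6,175.05
Check: goods available $27,950.30 = COGS $21,775.25 + ending $6,175.05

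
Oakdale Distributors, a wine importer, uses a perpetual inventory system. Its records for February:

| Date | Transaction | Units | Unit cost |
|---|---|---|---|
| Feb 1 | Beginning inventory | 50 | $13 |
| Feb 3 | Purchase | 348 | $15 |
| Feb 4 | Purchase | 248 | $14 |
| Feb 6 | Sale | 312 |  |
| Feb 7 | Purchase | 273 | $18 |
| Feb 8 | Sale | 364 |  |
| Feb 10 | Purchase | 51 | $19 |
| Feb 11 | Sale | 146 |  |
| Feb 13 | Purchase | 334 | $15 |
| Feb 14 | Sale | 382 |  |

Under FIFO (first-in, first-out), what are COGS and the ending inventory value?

Feb 6, 312 sold [FIFO — oldest first]: 50 @ $13 + 262 @ $15 = $4,580
Feb 8, 364 sold [FIFO — oldest first]: 86 @ $15 + 248 @ $14 + 30 @ $18 = $5,302
Feb 11, 146 sold [FIFO — oldest first]: 146 @ $18 = $2,628
Feb 14, 382 sold [FIFO — oldest first]: 97 @ $18 + 51 @ $19 + 234 @ $15 = $6,225
Total COGS = $4,580 + $5,302 + $2,628 + $6,225 = $18,735
Ending inventory: 100 @ $15 = $1,500
Check: goods available $20,235 = COGS $18,735 + ending $1,500

COGS = $18,735; ending inventory = $1,500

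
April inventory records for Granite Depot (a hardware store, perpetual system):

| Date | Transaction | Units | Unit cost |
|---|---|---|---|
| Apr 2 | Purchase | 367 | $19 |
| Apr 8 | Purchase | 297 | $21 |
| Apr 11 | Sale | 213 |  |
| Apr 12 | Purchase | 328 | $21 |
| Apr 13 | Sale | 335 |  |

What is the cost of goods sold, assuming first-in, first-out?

COGS = $10,774

Apr 11, 213 sold [FIFO — oldest first]: 213 @ $19 = $4,047
Apr 13, 335 sold [FIFO — oldest first]: 154 @ $19 + 181 @ $21 = $6,727
Total COGS = $4,047 + $6,727 = $10,774
Ending inventory: 116 @ $21 + 328 @ $21 = $9,324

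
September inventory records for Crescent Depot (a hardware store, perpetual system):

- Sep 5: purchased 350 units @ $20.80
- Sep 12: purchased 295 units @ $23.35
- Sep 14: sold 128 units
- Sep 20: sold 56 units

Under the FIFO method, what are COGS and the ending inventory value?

COGS = $3,827.20; ending inventory = $10,341.05

Sep 14, 128 sold [FIFO — oldest first]: 128 @ $20.80 = $2,662.40
Sep 20, 56 sold [FIFO — oldest first]: 56 @ $20.80 = $1,164.80
Total COGS = $2,662.40 + $1,164.80 = $3,827.20
Ending inventory: 166 @ $20.80 + 295 @ $23.35 = $10,341.05
Check: goods available $14,168.25 = COGS $3,827.20 + ending $10,341.05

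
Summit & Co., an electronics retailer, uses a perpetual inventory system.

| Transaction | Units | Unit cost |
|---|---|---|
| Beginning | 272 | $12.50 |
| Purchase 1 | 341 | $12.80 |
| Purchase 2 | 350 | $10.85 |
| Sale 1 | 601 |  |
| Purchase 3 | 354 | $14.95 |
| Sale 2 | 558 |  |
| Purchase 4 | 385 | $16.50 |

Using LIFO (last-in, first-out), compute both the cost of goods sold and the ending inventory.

COGS = $14,879.60; ending inventory = $8,327.50

Sale 1 (601) [LIFO — newest first]: 350 @ $10.85 + 251 @ $12.80 = $7,010.30
Sale 2 (558) [LIFO — newest first]: 354 @ $14.95 + 90 @ $12.80 + 114 @ $12.50 = $7,869.30
Total COGS = $7,010.30 + $7,869.30 = $14,879.60
Ending inventory: 158 @ $12.50 + 385 @ $16.50 = $8,327.50
Check: goods available $23,207.10 = COGS $14,879.60 + ending $8,327.50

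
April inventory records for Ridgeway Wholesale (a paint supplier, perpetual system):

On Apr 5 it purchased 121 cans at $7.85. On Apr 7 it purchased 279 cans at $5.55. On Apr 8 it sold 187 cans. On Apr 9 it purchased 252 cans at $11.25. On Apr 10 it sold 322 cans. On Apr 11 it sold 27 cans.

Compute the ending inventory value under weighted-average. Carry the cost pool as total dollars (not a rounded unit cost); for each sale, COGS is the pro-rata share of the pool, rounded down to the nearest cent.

After Apr 5: 121 on hand, pool $949.85 (≈ $7.8500 each)
After Apr 7: 400 on hand, pool $2,498.30 (≈ $6.2458 each)
Apr 8, sell 187: 187/400 × $2,498.30 → $1,167.95
After Apr 9: 465 on hand, pool $4,165.35 (≈ $8.9577 each)
Apr 10, sell 322: 322/465 × $4,165.35 → $2,884.39
Apr 11, sell 27: 27/143 × $1,280.96 → $241.85
Total COGS = $1,167.95 + $2,884.39 + $241.85 = $4,294.19
Ending inventory (cost pool remaining) = $1,039.11
Check: goods available $5,333.30 = COGS $4,294.19 + ending $1,039.11

Ending inventory = $1,039.11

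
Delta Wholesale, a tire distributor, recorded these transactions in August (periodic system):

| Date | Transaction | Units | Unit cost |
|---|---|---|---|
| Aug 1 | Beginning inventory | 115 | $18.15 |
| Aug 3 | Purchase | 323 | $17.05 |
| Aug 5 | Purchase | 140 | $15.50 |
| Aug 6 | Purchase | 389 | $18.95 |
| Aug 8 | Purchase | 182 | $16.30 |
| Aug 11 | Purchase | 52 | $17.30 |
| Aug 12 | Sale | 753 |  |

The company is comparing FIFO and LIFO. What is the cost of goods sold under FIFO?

FIFO COGS: 115 @ $18.15 + 323 @ $17.05 + 140 @ $15.50 + 175 @ $18.95 = $13,080.65
LIFO COGS: 52 @ $17.30 + 182 @ $16.30 + 389 @ $18.95 + 130 @ $15.50 = $13,252.75

COGS = $13,080.65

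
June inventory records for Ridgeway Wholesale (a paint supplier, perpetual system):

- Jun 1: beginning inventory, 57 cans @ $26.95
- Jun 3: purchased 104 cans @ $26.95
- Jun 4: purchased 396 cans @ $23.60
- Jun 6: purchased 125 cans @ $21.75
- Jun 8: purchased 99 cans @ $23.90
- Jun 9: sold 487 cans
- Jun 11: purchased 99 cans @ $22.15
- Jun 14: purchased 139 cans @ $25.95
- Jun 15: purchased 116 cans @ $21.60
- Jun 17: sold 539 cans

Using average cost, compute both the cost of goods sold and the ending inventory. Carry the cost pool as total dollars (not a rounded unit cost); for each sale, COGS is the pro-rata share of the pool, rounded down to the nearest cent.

COGS = $24,489.33; ending inventory = $2,585.57

After Jun 1: 57 on hand, pool $1,536.15 (≈ $26.9500 each)
After Jun 3: 161 on hand, pool $4,338.95 (≈ $26.9500 each)
After Jun 4: 557 on hand, pool $13,684.55 (≈ $24.5683 each)
After Jun 6: 682 on hand, pool $16,403.30 (≈ $24.0518 each)
After Jun 8: 781 on hand, pool $18,769.40 (≈ $24.0325 each)
Jun 9, sell 487: 487/781 × $18,769.40 → $11,703.83
After Jun 11: 393 on hand, pool $9,258.42 (≈ $23.5583 each)
After Jun 14: 532 on hand, pool $12,865.47 (≈ $24.1832 each)
After Jun 15: 648 on hand, pool $15,371.07 (≈ $23.7208 each)
Jun 17, sell 539: 539/648 × $15,371.07 → $12,785.50
Total COGS = $11,703.83 + $12,785.50 = $24,489.33
Ending inventory (cost pool remaining) = $2,585.57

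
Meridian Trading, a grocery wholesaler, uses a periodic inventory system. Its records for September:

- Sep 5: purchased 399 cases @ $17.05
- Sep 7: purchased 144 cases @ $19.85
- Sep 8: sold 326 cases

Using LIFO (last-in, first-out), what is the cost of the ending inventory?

Ending inventory = $3,699.85

Sep 8, 326 sold [LIFO — newest first]: 144 @ $19.85 + 182 @ $17.05 = $5,961.50
Ending inventory: 217 @ $17.05 = $3,699.85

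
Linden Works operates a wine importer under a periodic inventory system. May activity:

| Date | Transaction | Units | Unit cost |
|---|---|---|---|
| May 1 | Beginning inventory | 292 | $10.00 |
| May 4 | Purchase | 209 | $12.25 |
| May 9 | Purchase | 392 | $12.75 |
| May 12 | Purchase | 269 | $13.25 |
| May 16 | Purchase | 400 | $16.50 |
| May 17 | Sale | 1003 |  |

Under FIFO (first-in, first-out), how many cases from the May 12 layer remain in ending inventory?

159

May 17, 1003 sold [FIFO — oldest first]: 292 @ $10.00 + 209 @ $12.25 + 392 @ $12.75 + 110 @ $13.25 = $11,935.75
Ending inventory: 159 @ $13.25 + 400 @ $16.50 = $8,706.75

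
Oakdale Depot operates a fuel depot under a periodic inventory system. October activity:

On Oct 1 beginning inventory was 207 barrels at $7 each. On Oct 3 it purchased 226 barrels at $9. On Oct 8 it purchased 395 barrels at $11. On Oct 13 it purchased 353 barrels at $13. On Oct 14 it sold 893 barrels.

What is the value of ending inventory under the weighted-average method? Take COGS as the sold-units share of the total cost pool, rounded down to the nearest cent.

Oct 14, sell 893: 893/1181 × $12,417.00 → $9,388.97
Ending inventory (cost pool remaining) = $3,028.03

Ending inventory = $3,028.03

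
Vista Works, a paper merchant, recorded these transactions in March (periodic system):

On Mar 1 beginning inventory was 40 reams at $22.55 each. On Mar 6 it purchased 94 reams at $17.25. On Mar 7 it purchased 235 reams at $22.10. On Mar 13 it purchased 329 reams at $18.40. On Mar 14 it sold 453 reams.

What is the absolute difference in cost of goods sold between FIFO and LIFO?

$468.60

FIFO COGS: 40 @ $22.55 + 94 @ $17.25 + 235 @ $22.10 + 84 @ $18.40 = $9,262.60
LIFO COGS: 329 @ $18.40 + 124 @ $22.10 = $8,794.00
Difference = |$9,262.60 − $8,794.00| = $468.60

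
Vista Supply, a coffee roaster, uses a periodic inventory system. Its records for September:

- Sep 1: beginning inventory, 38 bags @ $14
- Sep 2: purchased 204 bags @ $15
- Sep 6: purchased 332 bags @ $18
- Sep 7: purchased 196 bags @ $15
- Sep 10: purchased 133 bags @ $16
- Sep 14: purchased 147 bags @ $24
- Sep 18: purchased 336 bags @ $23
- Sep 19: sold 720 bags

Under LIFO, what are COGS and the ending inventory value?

Sep 19, 720 sold [LIFO — newest first]: 336 @ $23 + 147 @ $24 + 133 @ $16 + 104 @ $15 = $14,944
Ending inventory: 38 @ $14 + 204 @ $15 + 332 @ $18 + 92 @ $15 = $10,948

COGS = $14,944; ending inventory = $10,948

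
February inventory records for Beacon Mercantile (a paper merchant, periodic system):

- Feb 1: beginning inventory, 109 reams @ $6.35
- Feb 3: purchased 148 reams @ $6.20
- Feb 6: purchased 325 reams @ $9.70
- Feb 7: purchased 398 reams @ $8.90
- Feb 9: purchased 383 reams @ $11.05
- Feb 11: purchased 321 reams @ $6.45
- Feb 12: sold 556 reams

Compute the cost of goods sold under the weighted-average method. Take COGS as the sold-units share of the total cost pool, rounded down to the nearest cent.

COGS = $4,822.75

Feb 12, sell 556: 556/1684 × $14,607.05 → $4,822.75
Ending inventory (cost pool remaining) = $9,784.30
Check: goods available $14,607.05 = COGS $4,822.75 + ending $9,784.30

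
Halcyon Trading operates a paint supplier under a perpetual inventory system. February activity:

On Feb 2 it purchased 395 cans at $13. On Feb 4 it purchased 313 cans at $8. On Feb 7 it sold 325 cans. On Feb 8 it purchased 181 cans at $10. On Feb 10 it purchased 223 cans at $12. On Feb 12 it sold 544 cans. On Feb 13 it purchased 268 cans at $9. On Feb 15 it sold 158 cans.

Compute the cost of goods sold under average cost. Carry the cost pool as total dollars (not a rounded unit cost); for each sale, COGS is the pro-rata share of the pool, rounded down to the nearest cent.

After Feb 2: 395 on hand, pool $5,135.00 (≈ $13.0000 each)
After Feb 4: 708 on hand, pool $7,639.00 (≈ $10.7895 each)
Feb 7, sell 325: 325/708 × $7,639.00 → $3,506.60
After Feb 8: 564 on hand, pool $5,942.40 (≈ $10.5362 each)
After Feb 10: 787 on hand, pool $8,618.40 (≈ $10.9510 each)
Feb 12, sell 544: 544/787 × $8,618.40 → $5,957.31
After Feb 13: 511 on hand, pool $5,073.09 (≈ $9.9278 each)
Feb 15, sell 158: 158/511 × $5,073.09 → $1,568.58
Total COGS = $3,506.60 + $5,957.31 + $1,568.58 = $11,032.49
Ending inventory (cost pool remaining) = $3,504.51

COGS = $11,032.49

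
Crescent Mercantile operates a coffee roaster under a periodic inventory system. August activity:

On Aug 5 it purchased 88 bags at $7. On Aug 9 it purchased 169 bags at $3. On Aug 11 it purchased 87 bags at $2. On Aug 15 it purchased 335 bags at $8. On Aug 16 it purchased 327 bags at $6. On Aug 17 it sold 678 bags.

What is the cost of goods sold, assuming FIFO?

COGS = $3,969

Aug 17, 678 sold [FIFO — oldest first]: 88 @ $7 + 169 @ $3 + 87 @ $2 + 334 @ $8 = $3,969
Ending inventory: 1 @ $8 + 327 @ $6 = $1,970
Check: goods available $5,939 = COGS $3,969 + ending $1,970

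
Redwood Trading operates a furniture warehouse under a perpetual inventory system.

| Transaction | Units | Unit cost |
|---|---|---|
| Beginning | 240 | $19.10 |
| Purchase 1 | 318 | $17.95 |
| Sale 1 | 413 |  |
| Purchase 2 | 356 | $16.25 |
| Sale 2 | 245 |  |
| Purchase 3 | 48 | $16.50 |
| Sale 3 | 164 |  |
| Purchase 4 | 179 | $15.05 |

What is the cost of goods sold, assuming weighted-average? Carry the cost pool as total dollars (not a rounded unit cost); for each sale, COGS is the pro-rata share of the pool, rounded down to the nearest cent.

COGS = $14,513.68

After Beginning: 240 on hand, pool $4,584.00 (≈ $19.1000 each)
After Purchase 1: 558 on hand, pool $10,292.10 (≈ $18.4446 each)
Sale 1, sell 413: 413/558 × $10,292.10 → $7,617.62
After Purchase 2: 501 on hand, pool $8,459.48 (≈ $16.8852 each)
Sale 2, sell 245: 245/501 × $8,459.48 → $4,136.87
After Purchase 3: 304 on hand, pool $5,114.61 (≈ $16.8244 each)
Sale 3, sell 164: 164/304 × $5,114.61 → $2,759.19
After Purchase 4: 319 on hand, pool $5,049.37 (≈ $15.8287 each)
Total COGS = $7,617.62 + $4,136.87 + $2,759.19 = $14,513.68
Ending inventory (cost pool remaining) = $5,049.37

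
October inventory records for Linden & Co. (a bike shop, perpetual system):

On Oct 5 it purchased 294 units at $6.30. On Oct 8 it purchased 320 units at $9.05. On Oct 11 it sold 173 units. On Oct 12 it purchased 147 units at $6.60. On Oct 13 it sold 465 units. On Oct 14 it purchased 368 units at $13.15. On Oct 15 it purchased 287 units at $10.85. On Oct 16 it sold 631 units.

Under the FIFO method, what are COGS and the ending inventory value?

COGS = $12,076.60; ending inventory = $1,594.95

Oct 11, 173 sold [FIFO — oldest first]: 173 @ $6.30 = $1,089.90
Oct 13, 465 sold [FIFO — oldest first]: 121 @ $6.30 + 320 @ $9.05 + 24 @ $6.60 = $3,816.70
Oct 16, 631 sold [FIFO — oldest first]: 123 @ $6.60 + 368 @ $13.15 + 140 @ $10.85 = $7,170.00
Total COGS = $1,089.90 + $3,816.70 + $7,170.00 = $12,076.60
Ending inventory: 147 @ $10.85 = $1,594.95
Check: goods available $13,671.55 = COGS $12,076.60 + ending $1,594.95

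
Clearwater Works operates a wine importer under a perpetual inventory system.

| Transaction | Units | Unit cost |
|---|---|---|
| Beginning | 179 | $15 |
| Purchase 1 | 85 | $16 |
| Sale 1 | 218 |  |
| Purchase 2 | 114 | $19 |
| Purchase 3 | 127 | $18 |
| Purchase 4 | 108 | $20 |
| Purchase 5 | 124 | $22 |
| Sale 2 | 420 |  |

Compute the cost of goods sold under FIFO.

COGS = $11,207

Sale 1 (218) [FIFO — oldest first]: 179 @ $15 + 39 @ $16 = $3,309
Sale 2 (420) [FIFO — oldest first]: 46 @ $16 + 114 @ $19 + 127 @ $18 + 108 @ $20 + 25 @ $22 = $7,898
Total COGS = $3,309 + $7,898 = $11,207
Ending inventory: 99 @ $22 = $2,178
Check: goods available $13,385 = COGS $11,207 + ending $2,178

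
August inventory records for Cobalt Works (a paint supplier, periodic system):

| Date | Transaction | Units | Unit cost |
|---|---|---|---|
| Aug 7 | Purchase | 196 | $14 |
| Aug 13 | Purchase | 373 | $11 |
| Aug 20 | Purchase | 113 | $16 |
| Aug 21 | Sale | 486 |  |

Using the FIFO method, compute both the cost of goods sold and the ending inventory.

COGS = $5,934; ending inventory = $2,721

Aug 21, 486 sold [FIFO — oldest first]: 196 @ $14 + 290 @ $11 = $5,934
Ending inventory: 83 @ $11 + 113 @ $16 = $2,721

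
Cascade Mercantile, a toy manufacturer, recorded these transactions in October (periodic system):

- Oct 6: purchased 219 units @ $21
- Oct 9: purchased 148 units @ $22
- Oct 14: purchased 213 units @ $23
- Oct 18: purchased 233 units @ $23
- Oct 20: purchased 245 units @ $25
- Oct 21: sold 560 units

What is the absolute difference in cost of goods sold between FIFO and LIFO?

FIFO COGS: 219 @ $21 + 148 @ $22 + 193 @ $23 = $12,294
LIFO COGS: 245 @ $25 + 233 @ $23 + 82 @ $23 = $13,370
Difference = |$12,294 − $13,370| = $1,076

$1,076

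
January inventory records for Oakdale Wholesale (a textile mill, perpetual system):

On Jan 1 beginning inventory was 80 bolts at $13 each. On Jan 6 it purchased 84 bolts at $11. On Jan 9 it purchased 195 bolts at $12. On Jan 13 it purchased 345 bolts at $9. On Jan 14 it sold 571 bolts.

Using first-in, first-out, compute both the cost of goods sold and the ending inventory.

COGS = $6,212; ending inventory = $1,197

Jan 14, 571 sold [FIFO — oldest first]: 80 @ $13 + 84 @ $11 + 195 @ $12 + 212 @ $9 = $6,212
Ending inventory: 133 @ $9 = $1,197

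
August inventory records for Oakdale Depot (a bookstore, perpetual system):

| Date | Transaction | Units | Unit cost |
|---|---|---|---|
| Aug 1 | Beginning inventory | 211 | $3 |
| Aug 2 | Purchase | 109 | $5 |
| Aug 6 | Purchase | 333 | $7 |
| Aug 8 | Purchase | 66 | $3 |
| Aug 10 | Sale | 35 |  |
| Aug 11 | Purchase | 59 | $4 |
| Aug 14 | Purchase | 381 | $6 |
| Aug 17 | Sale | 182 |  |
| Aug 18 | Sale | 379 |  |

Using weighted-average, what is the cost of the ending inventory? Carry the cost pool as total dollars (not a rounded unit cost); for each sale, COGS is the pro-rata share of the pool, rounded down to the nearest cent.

After Aug 1: 211 on hand, pool $633.00 (≈ $3.0000 each)
After Aug 2: 320 on hand, pool $1,178.00 (≈ $3.6812 each)
After Aug 6: 653 on hand, pool $3,509.00 (≈ $5.3737 each)
After Aug 8: 719 on hand, pool $3,707.00 (≈ $5.1558 each)
Aug 10, sell 35: 35/719 × $3,707.00 → $180.45
After Aug 11: 743 on hand, pool $3,762.55 (≈ $5.0640 each)
After Aug 14: 1124 on hand, pool $6,048.55 (≈ $5.3813 each)
Aug 17, sell 182: 182/1124 × $6,048.55 → $979.39
Aug 18, sell 379: 379/942 × $5,069.16 → $2,039.50
Total COGS = $180.45 + $979.39 + $2,039.50 = $3,199.34
Ending inventory (cost pool remaining) = $3,029.66
Check: goods available $6,229.00 = COGS $3,199.34 + ending $3,029.66

Ending inventory = $3,029.66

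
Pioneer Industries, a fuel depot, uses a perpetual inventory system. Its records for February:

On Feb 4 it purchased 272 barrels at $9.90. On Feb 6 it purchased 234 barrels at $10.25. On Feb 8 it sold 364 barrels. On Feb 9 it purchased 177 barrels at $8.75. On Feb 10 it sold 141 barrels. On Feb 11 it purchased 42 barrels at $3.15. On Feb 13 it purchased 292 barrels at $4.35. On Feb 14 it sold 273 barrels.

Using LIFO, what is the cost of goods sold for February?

Feb 8, 364 sold [LIFO — newest first]: 234 @ $10.25 + 130 @ $9.90 = $3,685.50
Feb 10, 141 sold [LIFO — newest first]: 141 @ $8.75 = $1,233.75
Feb 14, 273 sold [LIFO — newest first]: 273 @ $4.35 = $1,187.55
Total COGS = $3,685.50 + $1,233.75 + $1,187.55 = $6,106.80
Ending inventory: 142 @ $9.90 + 36 @ $8.75 + 42 @ $3.15 + 19 @ $4.35 = $1,935.75

COGS = $6,106.80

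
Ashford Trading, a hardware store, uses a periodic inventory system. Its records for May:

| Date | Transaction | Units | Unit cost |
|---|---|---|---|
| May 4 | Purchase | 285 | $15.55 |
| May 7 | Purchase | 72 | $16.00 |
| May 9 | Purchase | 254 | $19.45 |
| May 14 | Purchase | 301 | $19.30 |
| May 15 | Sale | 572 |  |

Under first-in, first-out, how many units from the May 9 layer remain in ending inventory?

39

May 15, 572 sold [FIFO — oldest first]: 285 @ $15.55 + 72 @ $16.00 + 215 @ $19.45 = $9,765.50
Ending inventory: 39 @ $19.45 + 301 @ $19.30 = $6,567.85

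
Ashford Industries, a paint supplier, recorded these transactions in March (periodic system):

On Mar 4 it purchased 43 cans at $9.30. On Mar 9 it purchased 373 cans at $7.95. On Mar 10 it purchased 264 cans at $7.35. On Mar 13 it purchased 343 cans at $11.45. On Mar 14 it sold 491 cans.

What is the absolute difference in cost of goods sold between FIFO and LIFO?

FIFO COGS: 43 @ $9.30 + 373 @ $7.95 + 75 @ $7.35 = $3,916.50
LIFO COGS: 343 @ $11.45 + 148 @ $7.35 = $5,015.15
Difference = |$3,916.50 − $5,015.15| = $1,098.65

$1,098.65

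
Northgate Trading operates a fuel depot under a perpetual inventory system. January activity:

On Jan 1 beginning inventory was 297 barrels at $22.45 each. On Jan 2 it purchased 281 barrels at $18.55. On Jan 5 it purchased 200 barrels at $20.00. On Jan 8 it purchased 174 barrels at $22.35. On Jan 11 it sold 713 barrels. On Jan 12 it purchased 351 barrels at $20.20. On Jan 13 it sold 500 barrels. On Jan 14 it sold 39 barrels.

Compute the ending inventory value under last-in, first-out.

Jan 11, 713 sold [LIFO — newest first]: 174 @ $22.35 + 200 @ $20.00 + 281 @ $18.55 + 58 @ $22.45 = $14,403.55
Jan 13, 500 sold [LIFO — newest first]: 351 @ $20.20 + 149 @ $22.45 = $10,435.25
Jan 14, 39 sold [LIFO — newest first]: 39 @ $22.45 = $875.55
Total COGS = $14,403.55 + $10,435.25 + $875.55 = $25,714.35
Ending inventory: 51 @ $22.45 = $1,144.95

Ending inventory = $1,144.95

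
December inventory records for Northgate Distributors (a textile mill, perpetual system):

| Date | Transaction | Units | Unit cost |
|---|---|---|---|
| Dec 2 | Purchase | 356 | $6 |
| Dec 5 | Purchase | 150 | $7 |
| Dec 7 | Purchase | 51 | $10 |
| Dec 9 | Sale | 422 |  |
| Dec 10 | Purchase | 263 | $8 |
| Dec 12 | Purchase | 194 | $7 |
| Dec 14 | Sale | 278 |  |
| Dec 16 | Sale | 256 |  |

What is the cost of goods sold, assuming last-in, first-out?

Dec 9, 422 sold [LIFO — newest first]: 51 @ $10 + 150 @ $7 + 221 @ $6 = $2,886
Dec 14, 278 sold [LIFO — newest first]: 194 @ $7 + 84 @ $8 = $2,030
Dec 16, 256 sold [LIFO — newest first]: 179 @ $8 + 77 @ $6 = $1,894
Total COGS = $2,886 + $2,030 + $1,894 = $6,810
Ending inventory: 58 @ $6 = $348
Check: goods available $7,158 = COGS $6,810 + ending $348

COGS = $6,810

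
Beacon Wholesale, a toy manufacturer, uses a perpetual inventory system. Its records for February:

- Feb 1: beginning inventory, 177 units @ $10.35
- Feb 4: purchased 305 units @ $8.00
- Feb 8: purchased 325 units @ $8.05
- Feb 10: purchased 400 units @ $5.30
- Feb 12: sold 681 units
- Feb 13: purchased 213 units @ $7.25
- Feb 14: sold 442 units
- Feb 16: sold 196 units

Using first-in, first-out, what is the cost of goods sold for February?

Feb 12, 681 sold [FIFO — oldest first]: 177 @ $10.35 + 305 @ $8.00 + 199 @ $8.05 = $5,873.90
Feb 14, 442 sold [FIFO — oldest first]: 126 @ $8.05 + 316 @ $5.30 = $2,689.10
Feb 16, 196 sold [FIFO — oldest first]: 84 @ $5.30 + 112 @ $7.25 = $1,257.20
Total COGS = $5,873.90 + $2,689.10 + $1,257.20 = $9,820.20
Ending inventory: 101 @ $7.25 = $732.25
Check: goods available $10,552.45 = COGS $9,820.20 + ending $732.25

COGS = $9,820.20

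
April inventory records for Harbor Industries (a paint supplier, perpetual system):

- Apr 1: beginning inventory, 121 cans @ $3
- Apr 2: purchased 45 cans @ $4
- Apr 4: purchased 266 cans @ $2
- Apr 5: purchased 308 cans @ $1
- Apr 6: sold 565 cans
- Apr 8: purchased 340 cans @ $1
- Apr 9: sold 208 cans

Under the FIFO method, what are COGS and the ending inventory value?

Apr 6, 565 sold [FIFO — oldest first]: 121 @ $3 + 45 @ $4 + 266 @ $2 + 133 @ $1 = $1,208
Apr 9, 208 sold [FIFO — oldest first]: 175 @ $1 + 33 @ $1 = $208
Total COGS = $1,208 + $208 = $1,416
Ending inventory: 307 @ $1 = $307

COGS = $1,416; ending inventory = $307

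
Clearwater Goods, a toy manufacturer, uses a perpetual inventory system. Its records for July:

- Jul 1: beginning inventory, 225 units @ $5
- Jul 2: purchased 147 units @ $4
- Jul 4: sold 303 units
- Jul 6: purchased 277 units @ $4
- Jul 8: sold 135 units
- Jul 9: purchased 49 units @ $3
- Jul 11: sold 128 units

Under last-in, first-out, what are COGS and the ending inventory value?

COGS = $2,371; ending inventory = $597

Jul 4, 303 sold [LIFO — newest first]: 147 @ $4 + 156 @ $5 = $1,368
Jul 8, 135 sold [LIFO — newest first]: 135 @ $4 = $540
Jul 11, 128 sold [LIFO — newest first]: 49 @ $3 + 79 @ $4 = $463
Total COGS = $1,368 + $540 + $463 = $2,371
Ending inventory: 69 @ $5 + 63 @ $4 = $597
Check: goods available $2,968 = COGS $2,371 + ending $597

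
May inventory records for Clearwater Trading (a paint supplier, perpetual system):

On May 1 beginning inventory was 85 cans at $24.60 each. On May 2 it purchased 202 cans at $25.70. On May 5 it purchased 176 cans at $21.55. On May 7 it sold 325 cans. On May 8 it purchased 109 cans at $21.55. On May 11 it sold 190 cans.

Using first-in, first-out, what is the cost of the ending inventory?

May 7, 325 sold [FIFO — oldest first]: 85 @ $24.60 + 202 @ $25.70 + 38 @ $21.55 = $8,101.30
May 11, 190 sold [FIFO — oldest first]: 138 @ $21.55 + 52 @ $21.55 = $4,094.50
Total COGS = $8,101.30 + $4,094.50 = $12,195.80
Ending inventory: 57 @ $21.55 = $1,228.35

Ending inventory = $1,228.35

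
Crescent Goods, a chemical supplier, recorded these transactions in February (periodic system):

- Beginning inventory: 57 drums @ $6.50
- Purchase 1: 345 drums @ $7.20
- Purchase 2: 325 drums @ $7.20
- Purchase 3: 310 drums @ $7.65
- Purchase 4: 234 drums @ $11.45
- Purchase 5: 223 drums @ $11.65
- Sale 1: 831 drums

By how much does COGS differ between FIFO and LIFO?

$2,119.45

FIFO COGS: 57 @ $6.50 + 345 @ $7.20 + 325 @ $7.20 + 104 @ $7.65 = $5,990.10
LIFO COGS: 223 @ $11.65 + 234 @ $11.45 + 310 @ $7.65 + 64 @ $7.20 = $8,109.55
Difference = |$5,990.10 − $8,109.55| = $2,119.45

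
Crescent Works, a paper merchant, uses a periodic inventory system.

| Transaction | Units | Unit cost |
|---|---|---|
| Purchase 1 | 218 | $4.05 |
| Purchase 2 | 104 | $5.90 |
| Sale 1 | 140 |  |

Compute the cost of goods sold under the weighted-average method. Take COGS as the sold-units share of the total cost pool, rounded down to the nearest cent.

COGS = $650.65

Sale 1, sell 140: 140/322 × $1,496.50 → $650.65
Ending inventory (cost pool remaining) = $845.85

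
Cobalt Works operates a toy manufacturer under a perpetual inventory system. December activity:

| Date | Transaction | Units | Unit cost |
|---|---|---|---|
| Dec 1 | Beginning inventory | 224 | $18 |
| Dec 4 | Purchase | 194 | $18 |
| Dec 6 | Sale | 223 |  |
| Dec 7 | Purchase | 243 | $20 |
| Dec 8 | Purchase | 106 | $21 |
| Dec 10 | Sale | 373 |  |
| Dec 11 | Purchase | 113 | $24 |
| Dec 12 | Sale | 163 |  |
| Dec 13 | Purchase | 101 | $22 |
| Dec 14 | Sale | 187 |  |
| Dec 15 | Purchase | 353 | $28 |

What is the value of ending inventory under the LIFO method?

Ending inventory = $10,514

Dec 6, 223 sold [LIFO — newest first]: 194 @ $18 + 29 @ $18 = $4,014
Dec 10, 373 sold [LIFO — newest first]: 106 @ $21 + 243 @ $20 + 24 @ $18 = $7,518
Dec 12, 163 sold [LIFO — newest first]: 113 @ $24 + 50 @ $18 = $3,612
Dec 14, 187 sold [LIFO — newest first]: 101 @ $22 + 86 @ $18 = $3,770
Total COGS = $4,014 + $7,518 + $3,612 + $3,770 = $18,914
Ending inventory: 35 @ $18 + 353 @ $28 = $10,514
Check: goods available $29,428 = COGS $18,914 + ending $10,514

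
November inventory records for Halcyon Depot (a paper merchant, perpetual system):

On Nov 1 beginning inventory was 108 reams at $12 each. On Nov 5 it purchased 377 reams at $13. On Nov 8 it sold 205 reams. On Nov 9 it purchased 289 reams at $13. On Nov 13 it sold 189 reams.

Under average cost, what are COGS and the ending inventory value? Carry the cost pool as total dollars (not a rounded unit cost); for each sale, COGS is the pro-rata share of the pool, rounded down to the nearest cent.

COGS = $5,055.63; ending inventory = $4,898.37

After Nov 1: 108 on hand, pool $1,296.00 (≈ $12.0000 each)
After Nov 5: 485 on hand, pool $6,197.00 (≈ $12.7773 each)
Nov 8, sell 205: 205/485 × $6,197.00 → $2,619.35
After Nov 9: 569 on hand, pool $7,334.65 (≈ $12.8904 each)
Nov 13, sell 189: 189/569 × $7,334.65 → $2,436.28
Total COGS = $2,619.35 + $2,436.28 = $5,055.63
Ending inventory (cost pool remaining) = $4,898.37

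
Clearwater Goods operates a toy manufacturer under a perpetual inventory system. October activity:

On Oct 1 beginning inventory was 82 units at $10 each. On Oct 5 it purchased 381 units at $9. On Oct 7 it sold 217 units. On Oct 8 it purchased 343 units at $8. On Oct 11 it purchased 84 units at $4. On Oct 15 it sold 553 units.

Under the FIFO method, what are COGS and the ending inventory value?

COGS = $6,705; ending inventory = $624

Oct 7, 217 sold [FIFO — oldest first]: 82 @ $10 + 135 @ $9 = $2,035
Oct 15, 553 sold [FIFO — oldest first]: 246 @ $9 + 307 @ $8 = $4,670
Total COGS = $2,035 + $4,670 = $6,705
Ending inventory: 36 @ $8 + 84 @ $4 = $624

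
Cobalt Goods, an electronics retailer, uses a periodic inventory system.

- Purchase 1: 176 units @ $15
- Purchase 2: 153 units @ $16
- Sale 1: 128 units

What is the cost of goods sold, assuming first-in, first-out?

Sale 1 (128) [FIFO — oldest first]: 128 @ $15 = $1,920
Ending inventory: 48 @ $15 + 153 @ $16 = $3,168

COGS = $1,920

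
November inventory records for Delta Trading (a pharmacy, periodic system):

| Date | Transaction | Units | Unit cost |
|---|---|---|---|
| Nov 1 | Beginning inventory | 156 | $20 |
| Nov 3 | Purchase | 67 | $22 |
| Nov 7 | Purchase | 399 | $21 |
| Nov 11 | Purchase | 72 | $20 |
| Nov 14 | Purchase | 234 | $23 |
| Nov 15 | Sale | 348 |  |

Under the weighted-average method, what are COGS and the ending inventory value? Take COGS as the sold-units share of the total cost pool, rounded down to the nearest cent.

Nov 15, sell 348: 348/928 × $19,795.00 → $7,423.12
Ending inventory (cost pool remaining) = $12,371.88
Check: goods available $19,795.00 = COGS $7,423.12 + ending $12,371.88

COGS = $7,423.12; ending inventory = $12,371.88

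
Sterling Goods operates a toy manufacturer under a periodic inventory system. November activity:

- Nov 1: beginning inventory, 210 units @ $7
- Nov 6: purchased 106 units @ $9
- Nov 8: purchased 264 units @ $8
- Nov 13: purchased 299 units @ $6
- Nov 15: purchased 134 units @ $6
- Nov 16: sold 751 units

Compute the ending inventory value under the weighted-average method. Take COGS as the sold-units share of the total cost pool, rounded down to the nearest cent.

Ending inventory = $1,845.13

Nov 16, sell 751: 751/1013 × $7,134.00 → $5,288.87
Ending inventory (cost pool remaining) = $1,845.13
Check: goods available $7,134.00 = COGS $5,288.87 + ending $1,845.13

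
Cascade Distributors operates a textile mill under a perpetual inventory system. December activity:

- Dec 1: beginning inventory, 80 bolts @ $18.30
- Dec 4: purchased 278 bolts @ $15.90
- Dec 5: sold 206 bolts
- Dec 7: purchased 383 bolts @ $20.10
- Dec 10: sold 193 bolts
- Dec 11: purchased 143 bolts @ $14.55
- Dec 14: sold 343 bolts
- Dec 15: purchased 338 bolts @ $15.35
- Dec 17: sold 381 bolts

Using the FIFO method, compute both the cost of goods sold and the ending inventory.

Dec 5, 206 sold [FIFO — oldest first]: 80 @ $18.30 + 126 @ $15.90 = $3,467.40
Dec 10, 193 sold [FIFO — oldest first]: 152 @ $15.90 + 41 @ $20.10 = $3,240.90
Dec 14, 343 sold [FIFO — oldest first]: 342 @ $20.10 + 1 @ $14.55 = $6,888.75
Dec 17, 381 sold [FIFO — oldest first]: 142 @ $14.55 + 239 @ $15.35 = $5,734.75
Total COGS = $3,467.40 + $3,240.90 + $6,888.75 + $5,734.75 = $19,331.80
Ending inventory: 99 @ $15.35 = $1,519.65

COGS = $19,331.80; ending inventory = $1,519.65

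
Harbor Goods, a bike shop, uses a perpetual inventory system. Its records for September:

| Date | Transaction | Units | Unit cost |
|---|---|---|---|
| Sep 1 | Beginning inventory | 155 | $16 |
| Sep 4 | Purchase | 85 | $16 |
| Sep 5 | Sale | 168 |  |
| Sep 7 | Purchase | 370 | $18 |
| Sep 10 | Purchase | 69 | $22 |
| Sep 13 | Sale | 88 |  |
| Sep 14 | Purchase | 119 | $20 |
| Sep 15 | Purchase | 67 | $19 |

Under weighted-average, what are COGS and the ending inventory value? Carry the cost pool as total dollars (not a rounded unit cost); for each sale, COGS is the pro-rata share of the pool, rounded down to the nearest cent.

COGS = $4,294.73; ending inventory = $11,376.27

After Sep 1: 155 on hand, pool $2,480.00 (≈ $16.0000 each)
After Sep 4: 240 on hand, pool $3,840.00 (≈ $16.0000 each)
Sep 5, sell 168: 168/240 × $3,840.00 → $2,688.00
After Sep 7: 442 on hand, pool $7,812.00 (≈ $17.6742 each)
After Sep 10: 511 on hand, pool $9,330.00 (≈ $18.2583 each)
Sep 13, sell 88: 88/511 × $9,330.00 → $1,606.73
After Sep 14: 542 on hand, pool $10,103.27 (≈ $18.6407 each)
After Sep 15: 609 on hand, pool $11,376.27 (≈ $18.6802 each)
Total COGS = $2,688.00 + $1,606.73 = $4,294.73
Ending inventory (cost pool remaining) = $11,376.27
Check: goods available $15,671.00 = COGS $4,294.73 + ending $11,376.27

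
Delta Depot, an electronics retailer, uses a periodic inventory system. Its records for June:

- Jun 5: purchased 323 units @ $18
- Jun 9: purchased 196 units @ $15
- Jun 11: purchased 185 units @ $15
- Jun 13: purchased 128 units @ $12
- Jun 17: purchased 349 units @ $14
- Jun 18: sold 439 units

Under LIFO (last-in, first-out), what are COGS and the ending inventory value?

Jun 18, 439 sold [LIFO — newest first]: 349 @ $14 + 90 @ $12 = $5,966
Ending inventory: 323 @ $18 + 196 @ $15 + 185 @ $15 + 38 @ $12 = $11,985

COGS = $5,966; ending inventory = $11,985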